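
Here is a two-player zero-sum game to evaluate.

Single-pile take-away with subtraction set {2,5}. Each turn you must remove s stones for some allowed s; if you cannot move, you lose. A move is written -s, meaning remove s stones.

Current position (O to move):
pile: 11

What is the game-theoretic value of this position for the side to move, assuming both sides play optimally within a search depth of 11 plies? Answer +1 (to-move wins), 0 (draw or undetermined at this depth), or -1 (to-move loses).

value(11, O) = -1

ply 1, O at 11 | -2=-1→9*; -5=-1→6
ply 2, X at 9 | -2=+1→7*; -5=+1→4
ply 3, O at 7 | -2=-1→5*; -5=-1→2
ply 4, X at 5 | -2=-1→3; -5=+1→0*
ply 5: 0 is terminal -1 (O); from 11 depth 11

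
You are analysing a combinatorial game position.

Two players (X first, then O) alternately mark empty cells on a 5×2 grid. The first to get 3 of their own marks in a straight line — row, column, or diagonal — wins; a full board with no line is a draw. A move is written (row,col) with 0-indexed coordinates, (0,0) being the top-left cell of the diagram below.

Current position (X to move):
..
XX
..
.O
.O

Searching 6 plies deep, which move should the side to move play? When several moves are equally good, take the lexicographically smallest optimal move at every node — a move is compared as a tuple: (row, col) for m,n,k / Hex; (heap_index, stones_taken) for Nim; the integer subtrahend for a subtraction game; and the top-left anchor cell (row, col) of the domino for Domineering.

[../XX/../.O/.O] X move#1: (0,0):-1/X./XX/../.O/.O, (0,1):-1/.X/XX/../.O/.O, (2,0):-1/../XX/X./.O/.O, (2,1):+1/../XX/.X/.O/.O*, (3,0):-1/../XX/../XO/.O, (4,0):-1/../XX/../.O/XO
[../XX/.X/.O/.O] O move#2: (0,0):-1/O./XX/.X/.O/.O*, (0,1):-1/.O/XX/.X/.O/.O, (2,0):-1/../XX/OX/.O/.O, (3,0):-1/../XX/.X/OO/.O, (4,0):-1/../XX/.X/.O/OO
[O./XX/.X/.O/.O] X move#3: (0,1):+1/OX/XX/.X/.O/.O*, (2,0):+1/O./XX/XX/.O/.O, (3,0):+1/O./XX/.X/XO/.O, (4,0):+0/O./XX/.X/.O/XO
[OX/XX/.X/.O/.O] end (terminal -1, O#4); searched ../XX/../.O/.O to 6

X's best at [../XX/../.O/.O]: (2,1)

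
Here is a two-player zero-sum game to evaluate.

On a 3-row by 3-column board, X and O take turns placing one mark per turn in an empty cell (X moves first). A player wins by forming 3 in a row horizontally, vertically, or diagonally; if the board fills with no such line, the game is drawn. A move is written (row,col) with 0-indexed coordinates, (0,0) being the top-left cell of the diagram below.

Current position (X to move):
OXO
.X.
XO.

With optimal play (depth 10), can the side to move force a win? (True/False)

X winning at [OXO/.X./XO.]: False

ply 1, X at OXO/.X./XO. | (1,0)=+0→OXO/XX./XO.*; (1,2)=+0→OXO/.XX/XO.; (2,2)=+0→OXO/.X./XOX
ply 2, O at OXO/XX./XO. | (1,2)=+0→OXO/XXO/XO.*; (2,2)=-1→OXO/XX./XOO
ply 3, X at OXO/XXO/XO. | (2,2)=+0→OXO/XXO/XOX*
ply 4: OXO/XXO/XOX is terminal +0 (O); from OXO/.X./XO. depth 10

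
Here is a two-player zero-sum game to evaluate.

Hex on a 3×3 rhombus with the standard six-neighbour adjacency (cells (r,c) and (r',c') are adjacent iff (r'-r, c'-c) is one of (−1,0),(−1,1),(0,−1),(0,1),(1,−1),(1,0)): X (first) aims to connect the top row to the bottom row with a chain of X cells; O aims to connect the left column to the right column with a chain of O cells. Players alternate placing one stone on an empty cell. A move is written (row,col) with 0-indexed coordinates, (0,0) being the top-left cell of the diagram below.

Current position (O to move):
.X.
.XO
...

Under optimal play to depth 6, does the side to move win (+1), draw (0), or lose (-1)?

p1 O@[.X./.XO/...]: (0,0)[OX./.XO/...]-1* (0,2)[.XO/.XO/...]-1 (1,0)[.X./OXO/...]-1 (2,0)[.X./.XO/O..]-1 (2,1)[.X./.XO/.O.]-1 (2,2)[.X./.XO/..O]-1
p2 X@[OX./.XO/...]: (0,2)[OXX/.XO/...]+1* (1,0)[OX./XXO/...]+1 (2,0)[OX./.XO/X..]+1 (2,1)[OX./.XO/.X.]+1 (2,2)[OX./.XO/..X]+1
p3 O@[OXX/.XO/...]: (1,0)[OXX/OXO/...]-1* (2,0)[OXX/.XO/O..]-1 (2,1)[OXX/.XO/.O.]-1 (2,2)[OXX/.XO/..O]-1
p4 X@[OXX/OXO/...]: (2,0)[OXX/OXO/X..]+1* (2,1)[OXX/OXO/.X.]+1 (2,2)[OXX/OXO/..X]+1
p5 O@[OXX/OXO/X..] terminal -1; root [.X./.XO/...] d6

value(.X./.XO/..., O) = -1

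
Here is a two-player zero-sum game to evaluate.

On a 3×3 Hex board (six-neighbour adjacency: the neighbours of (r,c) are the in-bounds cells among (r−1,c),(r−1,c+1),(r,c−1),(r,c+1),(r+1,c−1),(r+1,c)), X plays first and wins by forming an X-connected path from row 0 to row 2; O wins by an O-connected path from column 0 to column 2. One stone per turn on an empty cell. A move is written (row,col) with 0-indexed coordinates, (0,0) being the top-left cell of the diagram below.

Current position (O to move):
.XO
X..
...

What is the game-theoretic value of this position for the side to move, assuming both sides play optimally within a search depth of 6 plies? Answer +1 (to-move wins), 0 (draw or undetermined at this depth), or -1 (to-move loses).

value(.XO/X../..., O) = +1

ply 1, O at .XO/X../... | (0,0)=-1→OXO/X../...; (1,1)=-1→.XO/XO./...; (1,2)=-1→.XO/X.O/...; (2,0)=+1→.XO/X../O..*; (2,1)=-1→.XO/X../.O.; (2,2)=-1→.XO/X../..O
ply 2, X at .XO/X../O.. | (0,0)=-1→XXO/X../O..*; (1,1)=-1→.XO/XX./O..; (1,2)=-1→.XO/X.X/O..; (2,1)=-1→.XO/X../OX.; (2,2)=-1→.XO/X../O.X
ply 3, O at XXO/X../O.. | (1,1)=+1→XXO/XO./O..*; (1,2)=+1→XXO/X.O/O..; (2,1)=+1→XXO/X../OO.; (2,2)=+1→XXO/X../O.O
ply 4: XXO/XO./O.. is terminal -1 (X); from .XO/X../... depth 6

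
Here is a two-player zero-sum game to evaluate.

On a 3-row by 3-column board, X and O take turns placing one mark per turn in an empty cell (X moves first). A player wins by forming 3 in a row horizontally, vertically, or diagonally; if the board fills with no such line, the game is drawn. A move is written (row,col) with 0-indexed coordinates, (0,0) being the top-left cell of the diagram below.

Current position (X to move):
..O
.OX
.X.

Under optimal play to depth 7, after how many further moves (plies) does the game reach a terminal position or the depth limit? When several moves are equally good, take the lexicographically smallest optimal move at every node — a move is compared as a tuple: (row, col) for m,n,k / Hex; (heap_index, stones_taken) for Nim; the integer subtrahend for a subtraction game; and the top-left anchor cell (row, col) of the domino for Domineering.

PV length from [..O/.OX/.X.]: 5 plies

ply 1, X at ..O/.OX/.X. | (0,0)=-1→X.O/.OX/.X.; (0,1)=-1→.XO/.OX/.X.; (1,0)=-1→..O/XOX/.X.; (2,0)=+0→..O/.OX/XX.*; (2,2)=-1→..O/.OX/.XX
ply 2, O at ..O/.OX/XX. | (0,0)=-1→O.O/.OX/XX.; (0,1)=-1→.OO/.OX/XX.; (1,0)=-1→..O/OOX/XX.; (2,2)=+0→..O/.OX/XXO*
ply 3, X at ..O/.OX/XXO | (0,0)=+0→X.O/.OX/XXO*; (0,1)=-1→.XO/.OX/XXO; (1,0)=-1→..O/XOX/XXO
ply 4, O at X.O/.OX/XXO | (0,1)=-1→XOO/.OX/XXO; (1,0)=+0→X.O/OOX/XXO*
ply 5, X at X.O/OOX/XXO | (0,1)=+0→XXO/OOX/XXO*
ply 6: XXO/OOX/XXO is terminal +0 (O); from ..O/.OX/.X. depth 7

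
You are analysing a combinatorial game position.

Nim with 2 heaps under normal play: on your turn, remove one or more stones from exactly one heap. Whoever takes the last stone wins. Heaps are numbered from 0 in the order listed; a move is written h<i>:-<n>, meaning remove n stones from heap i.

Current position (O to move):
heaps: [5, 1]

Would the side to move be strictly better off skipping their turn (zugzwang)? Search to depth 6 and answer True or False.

zugzwang((5,1), O) = False

ply 1, O at (5,1) | h0:-1=-1→(4,1); h0:-2=-1→(3,1); h0:-3=-1→(2,1); h0:-4=+1→(1,1)*; h0:-5=-1→(0,1); h1:-1=-1→(5,0)
ply 2, X at (1,1) | h0:-1=-1→(0,1)*; h1:-1=-1→(1,0)
ply 3, O at (0,1) | h1:-1=+1→(0,0)*
ply 4: (0,0) is terminal -1 (X); from (5,1) depth 6
if O skipped the turn, X would face:
~ ply 1, X at (5,1) | h0:-1=-1→(4,1); h0:-2=-1→(3,1); h0:-3=-1→(2,1); h0:-4=+1→(1,1)*; h0:-5=-1→(0,1); h1:-1=-1→(5,0)
~ ply 2, O at (1,1) | h0:-1=-1→(0,1)*; h1:-1=-1→(1,0)
~ ply 3, X at (0,1) | h1:-1=+1→(0,0)*
~ ply 4: (0,0) is terminal -1 (O); from (5,1) depth 6
compare (O): move=+1 vs pass=-1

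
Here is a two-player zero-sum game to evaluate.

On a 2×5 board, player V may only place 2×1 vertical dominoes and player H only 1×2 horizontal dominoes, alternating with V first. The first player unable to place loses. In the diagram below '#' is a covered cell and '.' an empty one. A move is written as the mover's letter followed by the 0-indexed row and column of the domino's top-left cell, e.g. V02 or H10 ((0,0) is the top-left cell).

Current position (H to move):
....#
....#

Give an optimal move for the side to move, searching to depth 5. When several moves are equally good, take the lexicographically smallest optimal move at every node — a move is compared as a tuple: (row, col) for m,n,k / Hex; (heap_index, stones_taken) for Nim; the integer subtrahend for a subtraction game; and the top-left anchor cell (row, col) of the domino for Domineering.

H's best at [....#/....#]: H01

[....#/....#] H move#1: H00:-1/##..#/....#, H01:+1/.##.#/....#*, H02:-1/..###/....#, H10:-1/....#/##..#, H11:+1/....#/.##.#, H12:-1/....#/..###
[.##.#/....#] V move#2: V00:-1/###.#/#...#*, V03:-1/.####/...##
[###.#/#...#] H move#3: H11:-1/###.#/###.#, H12:+1/###.#/#.###*
[###.#/#.###] end (terminal -1, V#4); searched ....#/....# to 5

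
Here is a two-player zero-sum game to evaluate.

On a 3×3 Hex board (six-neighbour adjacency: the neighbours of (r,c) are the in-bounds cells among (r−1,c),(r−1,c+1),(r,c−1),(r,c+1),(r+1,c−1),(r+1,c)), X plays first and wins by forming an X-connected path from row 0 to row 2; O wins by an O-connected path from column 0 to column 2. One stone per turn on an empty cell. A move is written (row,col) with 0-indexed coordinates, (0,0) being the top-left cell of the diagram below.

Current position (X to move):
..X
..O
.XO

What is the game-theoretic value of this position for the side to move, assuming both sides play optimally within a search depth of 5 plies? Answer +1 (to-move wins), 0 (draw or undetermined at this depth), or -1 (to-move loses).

ply 1, X at ..X/..O/.XO | (0,0)=-1→X.X/..O/.XO; (0,1)=-1→.XX/..O/.XO; (1,0)=+1→..X/X.O/.XO*; (1,1)=+1→..X/.XO/.XO; (2,0)=+1→..X/..O/XXO
ply 2, O at ..X/X.O/.XO | (0,0)=-1→O.X/X.O/.XO*; (0,1)=-1→.OX/X.O/.XO; (1,1)=-1→..X/XOO/.XO; (2,0)=-1→..X/X.O/OXO
ply 3, X at O.X/X.O/.XO | (0,1)=+1→OXX/X.O/.XO*; (1,1)=+1→O.X/XXO/.XO; (2,0)=+1→O.X/X.O/XXO
ply 4, O at OXX/X.O/.XO | (1,1)=-1→OXX/XOO/.XO*; (2,0)=-1→OXX/X.O/OXO
ply 5, X at OXX/XOO/.XO | (2,0)=+1→OXX/XOO/XXO*
ply 6: OXX/XOO/XXO is terminal -1 (O); from ..X/..O/.XO depth 5

value(..X/..O/.XO, X) = +1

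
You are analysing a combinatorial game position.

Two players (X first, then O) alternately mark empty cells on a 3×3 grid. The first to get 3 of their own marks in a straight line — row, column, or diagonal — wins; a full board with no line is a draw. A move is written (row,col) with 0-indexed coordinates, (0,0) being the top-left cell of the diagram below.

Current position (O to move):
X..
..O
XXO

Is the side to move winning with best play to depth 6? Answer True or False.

[X../..O/XXO] O move#1: (0,1):-1/XO./..O/XXO, (0,2):+1/X.O/..O/XXO*, (1,0):+1/X../O.O/XXO, (1,1):-1/X../.OO/XXO
[X.O/..O/XXO] end (terminal -1, X#2); searched X../..O/XXO to 6

O winning at [X../..O/XXO]: True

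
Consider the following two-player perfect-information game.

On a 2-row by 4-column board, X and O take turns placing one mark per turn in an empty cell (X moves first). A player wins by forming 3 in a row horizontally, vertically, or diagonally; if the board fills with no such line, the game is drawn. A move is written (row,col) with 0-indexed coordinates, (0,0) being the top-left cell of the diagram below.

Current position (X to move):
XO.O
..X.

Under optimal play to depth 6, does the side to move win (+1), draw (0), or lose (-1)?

ply 1, X at XO.O/..X. | (0,2)=+0→XOXO/..X.*; (1,0)=-1→XO.O/X.X.; (1,1)=-1→XO.O/.XX.; (1,3)=-1→XO.O/..XX
ply 2, O at XOXO/..X. | (1,0)=+0→XOXO/O.X.*; (1,1)=+0→XOXO/.OX.; (1,3)=+0→XOXO/..XO
ply 3, X at XOXO/O.X. | (1,1)=+0→XOXO/OXX.*; (1,3)=+0→XOXO/O.XX
ply 4, O at XOXO/OXX. | (1,3)=+0→XOXO/OXXO*
ply 5: XOXO/OXXO is terminal +0 (X); from XO.O/..X. depth 6

value(XO.O/..X., X) = 0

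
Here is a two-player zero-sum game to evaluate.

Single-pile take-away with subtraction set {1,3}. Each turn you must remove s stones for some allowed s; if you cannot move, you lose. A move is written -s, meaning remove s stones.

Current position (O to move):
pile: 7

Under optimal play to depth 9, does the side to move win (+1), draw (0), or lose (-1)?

[7] O move#1: -1:+1/6*, -3:+1/4
[6] X move#2: -1:-1/5*, -3:-1/3
[5] O move#3: -1:+1/4*, -3:+1/2
[4] X move#4: -1:-1/3*, -3:-1/1
[3] O move#5: -1:+1/2*, -3:+1/0
[2] X move#6: -1:-1/1*
[1] O move#7: -1:+1/0*
[0] end (terminal -1, X#8); searched 7 to 9

value(7, O) = +1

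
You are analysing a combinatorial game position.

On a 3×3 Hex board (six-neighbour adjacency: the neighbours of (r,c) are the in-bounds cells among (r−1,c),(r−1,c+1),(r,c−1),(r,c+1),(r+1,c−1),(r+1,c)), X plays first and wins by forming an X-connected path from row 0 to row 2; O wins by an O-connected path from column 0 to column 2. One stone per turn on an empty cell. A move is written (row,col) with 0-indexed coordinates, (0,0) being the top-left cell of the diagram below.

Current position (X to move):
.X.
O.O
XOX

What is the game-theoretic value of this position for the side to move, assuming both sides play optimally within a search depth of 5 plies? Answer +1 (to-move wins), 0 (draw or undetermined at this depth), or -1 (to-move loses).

ply 1, X at .X./O.O/XOX | (0,0)=-1→XX./O.O/XOX; (0,2)=-1→.XX/O.O/XOX; (1,1)=+1→.X./OXO/XOX*
ply 2: .X./OXO/XOX is terminal -1 (O); from .X./O.O/XOX depth 5

value(.X./O.O/XOX, X) = +1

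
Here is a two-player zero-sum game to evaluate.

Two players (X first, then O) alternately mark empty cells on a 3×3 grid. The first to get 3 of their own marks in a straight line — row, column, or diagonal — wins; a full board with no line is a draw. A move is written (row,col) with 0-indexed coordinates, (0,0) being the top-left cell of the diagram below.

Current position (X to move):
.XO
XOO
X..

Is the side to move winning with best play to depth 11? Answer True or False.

p1 X@[.XO/XOO/X..]: (0,0)[XXO/XOO/X..]+1* (2,1)[.XO/XOO/XX.]-1 (2,2)[.XO/XOO/X.X]+1
p2 O@[XXO/XOO/X..] terminal -1; root [.XO/XOO/X..] d11

X winning at [.XO/XOO/X..]: True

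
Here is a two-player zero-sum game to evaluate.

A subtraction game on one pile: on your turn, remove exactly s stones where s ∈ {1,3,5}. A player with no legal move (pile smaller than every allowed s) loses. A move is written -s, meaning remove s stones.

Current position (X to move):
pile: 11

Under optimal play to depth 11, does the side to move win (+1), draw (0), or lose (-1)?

value(11, X) = +1

[11] X move#1: -1:+1/10*, -3:+1/8, -5:+1/6
[10] O move#2: -1:-1/9*, -3:-1/7, -5:-1/5
[9] X move#3: -1:+1/8*, -3:+1/6, -5:+1/4
[8] O move#4: -1:-1/7*, -3:-1/5, -5:-1/3
[7] X move#5: -1:+1/6*, -3:+1/4, -5:+1/2
[6] O move#6: -1:-1/5*, -3:-1/3, -5:-1/1
[5] X move#7: -1:+1/4*, -3:+1/2, -5:+1/0
[4] O move#8: -1:-1/3*, -3:-1/1
[3] X move#9: -1:+1/2*, -3:+1/0
[2] O move#10: -1:-1/1*
[1] X move#11: -1:+1/0*
[0] end (terminal -1, O#12); searched 11 to 11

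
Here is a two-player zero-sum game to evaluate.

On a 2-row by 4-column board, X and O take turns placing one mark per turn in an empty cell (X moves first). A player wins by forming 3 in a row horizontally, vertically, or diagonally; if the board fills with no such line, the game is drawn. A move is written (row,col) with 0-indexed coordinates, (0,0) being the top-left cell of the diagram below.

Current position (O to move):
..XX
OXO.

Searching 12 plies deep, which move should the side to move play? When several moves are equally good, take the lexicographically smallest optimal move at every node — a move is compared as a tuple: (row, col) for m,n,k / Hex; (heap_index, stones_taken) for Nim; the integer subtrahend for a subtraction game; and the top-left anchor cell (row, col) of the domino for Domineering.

O's best at [..XX/OXO.]: (0,1)

[..XX/OXO.] O move#1: (0,0):-1/O.XX/OXO., (0,1):+0/.OXX/OXO.*, (1,3):-1/..XX/OXOO
[.OXX/OXO.] X move#2: (0,0):+0/XOXX/OXO.*, (1,3):+0/.OXX/OXOX
[XOXX/OXO.] O move#3: (1,3):+0/XOXX/OXOO*
[XOXX/OXOO] end (terminal +0, X#4); searched ..XX/OXO. to 12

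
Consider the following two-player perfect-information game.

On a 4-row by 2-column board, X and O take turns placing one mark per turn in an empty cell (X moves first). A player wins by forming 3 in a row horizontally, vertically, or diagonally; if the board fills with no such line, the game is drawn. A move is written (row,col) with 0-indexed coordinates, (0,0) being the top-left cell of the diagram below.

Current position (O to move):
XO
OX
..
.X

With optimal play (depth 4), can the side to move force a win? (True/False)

ply 1, O at XO/OX/../.X | (2,0)=-1→XO/OX/O./.X; (2,1)=+0→XO/OX/.O/.X*; (3,0)=-1→XO/OX/../OX
ply 2, X at XO/OX/.O/.X | (2,0)=+0→XO/OX/XO/.X*; (3,0)=+0→XO/OX/.O/XX
ply 3, O at XO/OX/XO/.X | (3,0)=+0→XO/OX/XO/OX*
ply 4: XO/OX/XO/OX is terminal +0 (X); from XO/OX/../.X depth 4

O winning at [XO/OX/../.X]: False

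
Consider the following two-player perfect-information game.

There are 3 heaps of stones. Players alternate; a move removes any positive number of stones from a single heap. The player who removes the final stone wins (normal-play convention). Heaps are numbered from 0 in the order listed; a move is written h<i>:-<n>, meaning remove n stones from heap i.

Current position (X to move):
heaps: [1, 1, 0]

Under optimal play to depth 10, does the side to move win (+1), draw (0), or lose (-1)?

p1 X@[(1,1,0)]: h0:-1[(0,1,0)]-1* h1:-1[(1,0,0)]-1
p2 O@[(0,1,0)]: h1:-1[(0,0,0)]+1*
p3 X@[(0,0,0)] terminal -1; root [(1,1,0)] d10

value((1,1,0), X) = -1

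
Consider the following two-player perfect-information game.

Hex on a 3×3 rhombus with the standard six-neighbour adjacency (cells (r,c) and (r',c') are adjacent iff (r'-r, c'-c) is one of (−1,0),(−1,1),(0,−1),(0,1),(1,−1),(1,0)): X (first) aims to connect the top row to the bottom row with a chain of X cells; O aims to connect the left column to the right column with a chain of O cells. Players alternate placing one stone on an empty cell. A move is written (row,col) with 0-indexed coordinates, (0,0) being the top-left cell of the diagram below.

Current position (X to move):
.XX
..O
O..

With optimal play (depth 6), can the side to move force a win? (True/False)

X winning at [.XX/..O/O..]: False

[.XX/..O/O..] X move#1: (0,0):-1/XXX/..O/O..*, (1,0):-1/.XX/X.O/O.., (1,1):-1/.XX/.XO/O.., (2,1):-1/.XX/..O/OX., (2,2):-1/.XX/..O/O.X
[XXX/..O/O..] O move#2: (1,0):+1/XXX/O.O/O..*, (1,1):+1/XXX/.OO/O.., (2,1):+1/XXX/..O/OO., (2,2):+1/XXX/..O/O.O
[XXX/O.O/O..] X move#3: (1,1):-1/XXX/OXO/O..*, (2,1):-1/XXX/O.O/OX., (2,2):-1/XXX/O.O/O.X
[XXX/OXO/O..] O move#4: (2,1):+1/XXX/OXO/OO.*, (2,2):-1/XXX/OXO/O.O
[XXX/OXO/OO.] end (terminal -1, X#5); searched .XX/..O/O.. to 6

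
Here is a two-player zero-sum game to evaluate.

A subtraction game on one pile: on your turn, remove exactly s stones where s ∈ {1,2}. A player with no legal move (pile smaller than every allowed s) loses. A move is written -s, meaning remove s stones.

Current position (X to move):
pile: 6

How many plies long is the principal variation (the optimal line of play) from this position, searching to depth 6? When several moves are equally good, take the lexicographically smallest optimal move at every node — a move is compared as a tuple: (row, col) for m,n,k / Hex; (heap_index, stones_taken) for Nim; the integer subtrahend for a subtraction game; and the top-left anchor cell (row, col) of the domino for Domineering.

PV length from [6]: 4 plies

p1 X@[6]: -1[5]-1* -2[4]-1
p2 O@[5]: -1[4]-1 -2[3]+1*
p3 X@[3]: -1[2]-1* -2[1]-1
p4 O@[2]: -1[1]-1 -2[0]+1*
p5 X@[0] terminal -1; root [6] d6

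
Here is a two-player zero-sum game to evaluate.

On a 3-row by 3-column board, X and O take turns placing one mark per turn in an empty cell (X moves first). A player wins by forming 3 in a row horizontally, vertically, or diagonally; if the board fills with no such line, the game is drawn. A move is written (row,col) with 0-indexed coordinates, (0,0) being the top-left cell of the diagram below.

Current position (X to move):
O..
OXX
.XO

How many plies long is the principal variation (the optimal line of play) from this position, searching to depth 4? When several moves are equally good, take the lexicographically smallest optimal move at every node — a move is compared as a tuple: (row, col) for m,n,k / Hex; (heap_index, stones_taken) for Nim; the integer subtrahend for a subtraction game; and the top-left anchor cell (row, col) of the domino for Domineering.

[O../OXX/.XO] X move#1: (0,1):+1/OX./OXX/.XO*, (0,2):-1/O.X/OXX/.XO, (2,0):+1/O../OXX/XXO
[OX./OXX/.XO] end (terminal -1, O#2); searched O../OXX/.XO to 4

PV length from [O../OXX/.XO]: 1 ply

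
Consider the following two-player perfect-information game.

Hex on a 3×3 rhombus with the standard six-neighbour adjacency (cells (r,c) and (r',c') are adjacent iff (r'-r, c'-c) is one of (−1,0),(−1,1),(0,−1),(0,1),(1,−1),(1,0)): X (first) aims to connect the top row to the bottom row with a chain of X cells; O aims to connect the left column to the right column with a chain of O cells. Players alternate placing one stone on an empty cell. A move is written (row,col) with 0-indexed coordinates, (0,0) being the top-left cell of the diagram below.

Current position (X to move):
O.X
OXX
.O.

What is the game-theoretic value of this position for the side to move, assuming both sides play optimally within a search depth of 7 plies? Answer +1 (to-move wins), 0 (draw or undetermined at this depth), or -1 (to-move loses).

[O.X/OXX/.O.] X move#1: (0,1):+1/OXX/OXX/.O.*, (2,0):+1/O.X/OXX/XO., (2,2):+1/O.X/OXX/.OX
[OXX/OXX/.O.] O move#2: (2,0):-1/OXX/OXX/OO.*, (2,2):-1/OXX/OXX/.OO
[OXX/OXX/OO.] X move#3: (2,2):+1/OXX/OXX/OOX*
[OXX/OXX/OOX] end (terminal -1, O#4); searched O.X/OXX/.O. to 7

value(O.X/OXX/.O., X) = +1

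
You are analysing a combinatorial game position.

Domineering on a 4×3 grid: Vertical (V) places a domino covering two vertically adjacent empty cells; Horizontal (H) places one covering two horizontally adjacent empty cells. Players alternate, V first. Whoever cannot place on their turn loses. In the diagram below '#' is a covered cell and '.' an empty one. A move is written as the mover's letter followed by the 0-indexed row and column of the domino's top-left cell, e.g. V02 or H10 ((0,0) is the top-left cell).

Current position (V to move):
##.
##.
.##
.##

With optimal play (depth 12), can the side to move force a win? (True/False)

V winning at [##./##./.##/.##]: True

[##./##./.##/.##] V move#1: V02:+1/###/###/.##/.##*, V20:+1/##./##./###/###
[###/###/.##/.##] end (terminal -1, H#2); searched ##./##./.##/.## to 12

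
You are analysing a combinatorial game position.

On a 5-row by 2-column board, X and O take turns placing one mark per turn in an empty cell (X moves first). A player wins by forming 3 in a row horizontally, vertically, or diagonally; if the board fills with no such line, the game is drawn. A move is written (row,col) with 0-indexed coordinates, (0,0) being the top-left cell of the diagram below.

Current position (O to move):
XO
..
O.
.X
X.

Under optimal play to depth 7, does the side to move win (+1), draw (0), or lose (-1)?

[XO/../O./.X/X.] O move#1: (1,0):+0/XO/O./O./.X/X.*, (1,1):+0/XO/.O/O./.X/X., (2,1):+0/XO/../OO/.X/X., (3,0):+0/XO/../O./OX/X., (4,1):+0/XO/../O./.X/XO
[XO/O./O./.X/X.] X move#2: (1,1):-1/XO/OX/O./.X/X., (2,1):-1/XO/O./OX/.X/X., (3,0):+0/XO/O./O./XX/X.*, (4,1):-1/XO/O./O./.X/XX
[XO/O./O./XX/X.] O move#3: (1,1):+0/XO/OO/O./XX/X.*, (2,1):+0/XO/O./OO/XX/X., (4,1):+0/XO/O./O./XX/XO
[XO/OO/O./XX/X.] X move#4: (2,1):+0/XO/OO/OX/XX/X.*, (4,1):-1/XO/OO/O./XX/XX
[XO/OO/OX/XX/X.] O move#5: (4,1):+0/XO/OO/OX/XX/XO*
[XO/OO/OX/XX/XO] end (terminal +0, X#6); searched XO/../O./.X/X. to 7

value(XO/../O./.X/X., O) = 0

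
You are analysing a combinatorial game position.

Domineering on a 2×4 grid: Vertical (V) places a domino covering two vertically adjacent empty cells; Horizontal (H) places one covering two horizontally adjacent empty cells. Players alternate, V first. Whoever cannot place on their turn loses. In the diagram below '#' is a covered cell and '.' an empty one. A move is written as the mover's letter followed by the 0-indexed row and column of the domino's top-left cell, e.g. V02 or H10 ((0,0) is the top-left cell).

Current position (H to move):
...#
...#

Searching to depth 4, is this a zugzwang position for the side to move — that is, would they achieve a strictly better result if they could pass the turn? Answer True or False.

[...#/...#] H move#1: H00:+1/##.#/...#*, H01:+1/.###/...#, H10:+1/...#/##.#, H11:+1/...#/.###
[##.#/...#] V move#2: V02:-1/####/..##*
[####/..##] H move#3: H10:+1/####/####*
[####/####] end (terminal -1, V#4); searched ...#/...# to 4
suppose H passes — search the same position with V to move:
pass> [...#/...#] V move#1: V00:-1/#..#/#..#, V01:+1/.#.#/.#.#*, V02:-1/..##/..##
pass> [.#.#/.#.#] end (terminal -1, H#2); searched ...#/...# to 4
for H: play +1, pass -1

zugzwang(...#/...#, H) = False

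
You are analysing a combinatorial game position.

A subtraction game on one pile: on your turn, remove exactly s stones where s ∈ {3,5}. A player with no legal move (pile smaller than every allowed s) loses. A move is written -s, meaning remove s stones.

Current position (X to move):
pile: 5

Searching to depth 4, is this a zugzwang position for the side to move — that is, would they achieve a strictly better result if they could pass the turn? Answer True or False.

zugzwang(5, X) = False

p1 X@[5]: -3[2]+1* -5[0]+1
p2 O@[2] terminal -1; root [5] d4
suppose X passes — search the same position with O to move:
pass> p1 O@[5]: -3[2]+1* -5[0]+1
pass> p2 X@[2] terminal -1; root [5] d4
for X: play +1, pass -1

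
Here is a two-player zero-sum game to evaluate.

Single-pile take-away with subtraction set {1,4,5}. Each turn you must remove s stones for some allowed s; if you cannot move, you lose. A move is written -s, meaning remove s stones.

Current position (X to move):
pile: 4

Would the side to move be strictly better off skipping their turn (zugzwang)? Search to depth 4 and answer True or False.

zugzwang(4, X) = False

[4] X move#1: -1:-1/3, -4:+1/0*
[0] end (terminal -1, O#2); searched 4 to 4
suppose X passes — search the same position with O to move:
pass> [4] O move#1: -1:-1/3, -4:+1/0*
pass> [0] end (terminal -1, X#2); searched 4 to 4
for X: play +1, pass -1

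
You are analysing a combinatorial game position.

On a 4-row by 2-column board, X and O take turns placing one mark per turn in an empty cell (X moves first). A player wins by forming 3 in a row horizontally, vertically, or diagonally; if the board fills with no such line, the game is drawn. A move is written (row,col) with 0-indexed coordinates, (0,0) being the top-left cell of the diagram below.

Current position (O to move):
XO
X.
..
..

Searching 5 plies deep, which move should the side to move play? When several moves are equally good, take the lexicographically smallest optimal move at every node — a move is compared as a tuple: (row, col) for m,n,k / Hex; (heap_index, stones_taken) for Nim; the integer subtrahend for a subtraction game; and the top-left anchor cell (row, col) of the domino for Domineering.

ply 1, O at XO/X./../.. | (1,1)=-1→XO/XO/../..; (2,0)=+0→XO/X./O./..*; (2,1)=-1→XO/X./.O/..; (3,0)=-1→XO/X./../O.; (3,1)=-1→XO/X./../.O
ply 2, X at XO/X./O./.. | (1,1)=+0→XO/XX/O./..*; (2,1)=+0→XO/X./OX/..; (3,0)=+0→XO/X./O./X.; (3,1)=+0→XO/X./O./.X
ply 3, O at XO/XX/O./.. | (2,1)=+0→XO/XX/OO/..*; (3,0)=+0→XO/XX/O./O.; (3,1)=+0→XO/XX/O./.O
ply 4, X at XO/XX/OO/.. | (3,0)=+0→XO/XX/OO/X.*; (3,1)=+0→XO/XX/OO/.X
ply 5, O at XO/XX/OO/X. | (3,1)=+0→XO/XX/OO/XO*
ply 6: XO/XX/OO/XO is terminal +0 (X); from XO/X./../.. depth 5

O's best at [XO/X./../..]: (2,0)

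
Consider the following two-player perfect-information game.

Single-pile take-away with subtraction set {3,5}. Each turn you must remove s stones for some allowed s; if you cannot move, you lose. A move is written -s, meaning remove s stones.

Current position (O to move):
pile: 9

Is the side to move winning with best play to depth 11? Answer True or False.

O winning at [9]: False

[9] O move#1: -3:-1/6*, -5:-1/4
[6] X move#2: -3:-1/3, -5:+1/1*
[1] end (terminal -1, O#3); searched 9 to 11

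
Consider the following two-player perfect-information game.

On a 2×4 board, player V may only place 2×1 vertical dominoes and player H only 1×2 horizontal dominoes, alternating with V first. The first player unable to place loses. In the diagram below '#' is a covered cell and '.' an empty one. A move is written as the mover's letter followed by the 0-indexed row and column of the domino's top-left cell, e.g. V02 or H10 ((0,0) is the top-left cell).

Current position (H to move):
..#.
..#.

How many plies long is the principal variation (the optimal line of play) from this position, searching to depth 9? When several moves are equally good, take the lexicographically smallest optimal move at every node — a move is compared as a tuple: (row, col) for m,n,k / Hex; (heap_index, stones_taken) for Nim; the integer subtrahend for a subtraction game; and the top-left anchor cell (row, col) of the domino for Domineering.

PV length from [..#./..#.]: 3 plies

ply 1, H at ..#./..#. | H00=+1→###./..#.*; H10=+1→..#./###.
ply 2, V at ###./..#. | V03=-1→####/..##*
ply 3, H at ####/..## | H10=+1→####/####*
ply 4: ####/#### is terminal -1 (V); from ..#./..#. depth 9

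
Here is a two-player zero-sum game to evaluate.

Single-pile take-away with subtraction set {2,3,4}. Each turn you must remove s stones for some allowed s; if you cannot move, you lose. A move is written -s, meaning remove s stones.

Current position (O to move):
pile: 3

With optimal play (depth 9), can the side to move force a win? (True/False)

ply 1, O at 3 | -2=+1→1*; -3=+1→0
ply 2: 1 is terminal -1 (X); from 3 depth 9

O winning at [3]: True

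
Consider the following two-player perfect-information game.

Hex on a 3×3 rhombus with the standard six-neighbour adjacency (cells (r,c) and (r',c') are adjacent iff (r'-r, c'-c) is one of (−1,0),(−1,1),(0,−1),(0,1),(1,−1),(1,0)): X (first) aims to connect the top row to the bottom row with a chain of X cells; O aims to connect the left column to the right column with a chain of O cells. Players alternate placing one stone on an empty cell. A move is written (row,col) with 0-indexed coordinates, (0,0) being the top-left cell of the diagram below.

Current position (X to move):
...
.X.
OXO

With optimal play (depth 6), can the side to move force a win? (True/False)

X winning at [.../.X./OXO]: True

[.../.X./OXO] X move#1: (0,0):+1/X../.X./OXO*, (0,1):+1/.X./.X./OXO, (0,2):+1/..X/.X./OXO, (1,0):+1/.../XX./OXO, (1,2):+1/.../.XX/OXO
[X../.X./OXO] O move#2: (0,1):-1/XO./.X./OXO*, (0,2):-1/X.O/.X./OXO, (1,0):-1/X../OX./OXO, (1,2):-1/X../.XO/OXO
[XO./.X./OXO] X move#3: (0,2):+1/XOX/.X./OXO*, (1,0):+1/XO./XX./OXO, (1,2):+1/XO./.XX/OXO
[XOX/.X./OXO] end (terminal -1, O#4); searched .../.X./OXO to 6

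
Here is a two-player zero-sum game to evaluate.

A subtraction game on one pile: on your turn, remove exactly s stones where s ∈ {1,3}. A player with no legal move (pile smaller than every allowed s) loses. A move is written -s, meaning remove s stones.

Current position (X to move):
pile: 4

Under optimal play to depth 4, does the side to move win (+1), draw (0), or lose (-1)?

ply 1, X at 4 | -1=-1→3*; -3=-1→1
ply 2, O at 3 | -1=+1→2*; -3=+1→0
ply 3, X at 2 | -1=-1→1*
ply 4, O at 1 | -1=+1→0*
ply 5: 0 is terminal -1 (X); from 4 depth 4

value(4, X) = -1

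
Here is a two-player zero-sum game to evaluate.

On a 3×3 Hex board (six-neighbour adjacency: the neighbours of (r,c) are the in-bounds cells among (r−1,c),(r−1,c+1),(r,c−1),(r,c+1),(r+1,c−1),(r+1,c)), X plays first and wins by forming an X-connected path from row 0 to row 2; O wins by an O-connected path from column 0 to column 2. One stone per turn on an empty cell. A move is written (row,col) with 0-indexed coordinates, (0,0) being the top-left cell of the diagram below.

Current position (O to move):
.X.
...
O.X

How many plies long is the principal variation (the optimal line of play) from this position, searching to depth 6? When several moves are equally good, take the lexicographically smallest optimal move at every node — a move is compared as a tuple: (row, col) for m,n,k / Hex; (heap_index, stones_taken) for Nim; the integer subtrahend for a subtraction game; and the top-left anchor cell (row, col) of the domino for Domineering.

[.X./.../O.X] O move#1: (0,0):-1/OX./.../O.X, (0,2):-1/.XO/.../O.X, (1,0):-1/.X./O../O.X, (1,1):+1/.X./.O./O.X*, (1,2):+1/.X./..O/O.X, (2,1):-1/.X./.../OOX
[.X./.O./O.X] X move#2: (0,0):-1/XX./.O./O.X*, (0,2):-1/.XX/.O./O.X, (1,0):-1/.X./XO./O.X, (1,2):-1/.X./.OX/O.X, (2,1):-1/.X./.O./OXX
[XX./.O./O.X] O move#3: (0,2):+1/XXO/.O./O.X*, (1,0):+1/XX./OO./O.X, (1,2):+1/XX./.OO/O.X, (2,1):+1/XX./.O./OOX
[XXO/.O./O.X] end (terminal -1, X#4); searched .X./.../O.X to 6

PV length from [.X./.../O.X]: 3 plies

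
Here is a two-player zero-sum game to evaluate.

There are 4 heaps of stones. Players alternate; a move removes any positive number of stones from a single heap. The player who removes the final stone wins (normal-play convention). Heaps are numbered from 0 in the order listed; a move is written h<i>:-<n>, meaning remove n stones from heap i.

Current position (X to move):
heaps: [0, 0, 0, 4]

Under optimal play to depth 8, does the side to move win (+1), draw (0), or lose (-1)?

p1 X@[(0,0,0,4)]: h3:-1[(0,0,0,3)]-1 h3:-2[(0,0,0,2)]-1 h3:-3[(0,0,0,1)]-1 h3:-4[(0,0,0,0)]+1*
p2 O@[(0,0,0,0)] terminal -1; root [(0,0,0,4)] d8

value((0,0,0,4), X) = +1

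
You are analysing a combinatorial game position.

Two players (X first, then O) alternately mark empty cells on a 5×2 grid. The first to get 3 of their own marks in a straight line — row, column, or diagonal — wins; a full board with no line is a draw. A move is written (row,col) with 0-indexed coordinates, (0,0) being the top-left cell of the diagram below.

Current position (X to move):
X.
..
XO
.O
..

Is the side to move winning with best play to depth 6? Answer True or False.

p1 X@[X./../XO/.O/..]: (0,1)[XX/../XO/.O/..]-1 (1,0)[X./X./XO/.O/..]+1* (1,1)[X./.X/XO/.O/..]-1 (3,0)[X./../XO/XO/..]-1 (4,0)[X./../XO/.O/X.]-1 (4,1)[X./../XO/.O/.X]-1
p2 O@[X./X./XO/.O/..] terminal -1; root [X./../XO/.O/..] d6

X winning at [X./../XO/.O/..]: True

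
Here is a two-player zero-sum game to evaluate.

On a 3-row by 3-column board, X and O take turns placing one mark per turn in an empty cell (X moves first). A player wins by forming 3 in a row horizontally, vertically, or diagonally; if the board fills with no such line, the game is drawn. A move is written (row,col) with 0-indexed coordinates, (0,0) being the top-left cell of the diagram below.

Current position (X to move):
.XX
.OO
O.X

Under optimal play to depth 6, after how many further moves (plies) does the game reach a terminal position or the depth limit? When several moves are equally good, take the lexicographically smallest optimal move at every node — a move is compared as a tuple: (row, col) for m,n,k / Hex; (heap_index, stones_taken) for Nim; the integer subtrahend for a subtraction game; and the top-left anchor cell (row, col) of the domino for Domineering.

PV length from [.XX/.OO/O.X]: 1 ply

ply 1, X at .XX/.OO/O.X | (0,0)=+1→XXX/.OO/O.X*; (1,0)=+0→.XX/XOO/O.X; (2,1)=-1→.XX/.OO/OXX
ply 2: XXX/.OO/O.X is terminal -1 (O); from .XX/.OO/O.X depth 6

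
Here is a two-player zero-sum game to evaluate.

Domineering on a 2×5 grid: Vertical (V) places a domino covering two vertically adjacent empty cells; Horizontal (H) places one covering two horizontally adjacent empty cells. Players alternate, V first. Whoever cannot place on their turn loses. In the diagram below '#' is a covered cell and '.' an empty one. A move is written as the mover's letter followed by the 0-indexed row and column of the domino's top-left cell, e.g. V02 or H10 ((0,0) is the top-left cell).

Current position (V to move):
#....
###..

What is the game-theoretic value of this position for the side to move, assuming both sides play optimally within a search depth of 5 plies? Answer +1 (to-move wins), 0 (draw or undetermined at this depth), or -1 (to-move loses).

value(#..../###.., V) = +1

ply 1, V at #..../###.. | V03=+1→#..#./####.*; V04=-1→#...#/###.#
ply 2, H at #..#./####. | H01=-1→####./####.*
ply 3, V at ####./####. | V04=+1→#####/#####*
ply 4: #####/##### is terminal -1 (H); from #..../###.. depth 5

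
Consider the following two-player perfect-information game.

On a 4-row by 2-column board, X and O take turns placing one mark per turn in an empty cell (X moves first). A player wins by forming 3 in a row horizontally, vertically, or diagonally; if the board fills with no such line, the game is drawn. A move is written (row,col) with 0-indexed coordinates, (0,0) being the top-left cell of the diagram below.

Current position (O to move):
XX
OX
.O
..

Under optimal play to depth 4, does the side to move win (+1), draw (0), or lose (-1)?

value(XX/OX/.O/.., O) = 0

ply 1, O at XX/OX/.O/.. | (2,0)=+0→XX/OX/OO/..*; (3,0)=+0→XX/OX/.O/O.; (3,1)=+0→XX/OX/.O/.O
ply 2, X at XX/OX/OO/.. | (3,0)=+0→XX/OX/OO/X.*; (3,1)=-1→XX/OX/OO/.X
ply 3, O at XX/OX/OO/X. | (3,1)=+0→XX/OX/OO/XO*
ply 4: XX/OX/OO/XO is terminal +0 (X); from XX/OX/.O/.. depth 4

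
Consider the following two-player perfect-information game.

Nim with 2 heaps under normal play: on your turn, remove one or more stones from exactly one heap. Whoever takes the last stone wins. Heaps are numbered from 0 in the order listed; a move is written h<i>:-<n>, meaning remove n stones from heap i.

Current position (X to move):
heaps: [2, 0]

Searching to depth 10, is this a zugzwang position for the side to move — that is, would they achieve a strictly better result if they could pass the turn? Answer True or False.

p1 X@[(2,0)]: h0:-1[(1,0)]-1 h0:-2[(0,0)]+1*
p2 O@[(0,0)] terminal -1; root [(2,0)] d10
suppose X passes — search the same position with O to move:
pass> p1 O@[(2,0)]: h0:-1[(1,0)]-1 h0:-2[(0,0)]+1*
pass> p2 X@[(0,0)] terminal -1; root [(2,0)] d10
for X: play +1, pass -1

zugzwang((2,0), X) = False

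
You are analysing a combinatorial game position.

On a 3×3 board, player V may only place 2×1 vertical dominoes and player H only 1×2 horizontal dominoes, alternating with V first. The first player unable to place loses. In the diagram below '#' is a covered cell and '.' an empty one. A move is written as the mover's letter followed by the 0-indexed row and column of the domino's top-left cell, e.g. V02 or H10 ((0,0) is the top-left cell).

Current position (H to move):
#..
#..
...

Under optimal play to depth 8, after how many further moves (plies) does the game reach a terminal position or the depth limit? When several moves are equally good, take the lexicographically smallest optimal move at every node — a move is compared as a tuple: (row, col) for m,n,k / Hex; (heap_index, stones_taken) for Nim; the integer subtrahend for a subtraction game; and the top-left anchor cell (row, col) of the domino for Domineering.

PV length from [#../#../...]: 1 ply

ply 1, H at #../#../... | H01=-1→###/#../...; H11=+1→#../###/...*; H20=-1→#../#../##.; H21=-1→#../#../.##
ply 2: #../###/... is terminal -1 (V); from #../#../... depth 8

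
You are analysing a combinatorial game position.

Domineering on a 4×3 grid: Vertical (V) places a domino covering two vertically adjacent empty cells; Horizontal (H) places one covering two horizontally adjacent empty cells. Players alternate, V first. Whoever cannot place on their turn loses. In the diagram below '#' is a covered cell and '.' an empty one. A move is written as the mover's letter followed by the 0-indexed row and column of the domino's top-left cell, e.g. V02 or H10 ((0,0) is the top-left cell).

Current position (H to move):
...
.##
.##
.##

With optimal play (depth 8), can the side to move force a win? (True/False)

H winning at [.../.##/.##/.##]: False

[.../.##/.##/.##] H move#1: H00:-1/##./.##/.##/.##*, H01:-1/.##/.##/.##/.##
[##./.##/.##/.##] V move#2: V10:+1/##./###/###/.##*, V20:+1/##./.##/###/###
[##./###/###/.##] end (terminal -1, H#3); searched .../.##/.##/.## to 8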